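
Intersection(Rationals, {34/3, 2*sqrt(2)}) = {34/3}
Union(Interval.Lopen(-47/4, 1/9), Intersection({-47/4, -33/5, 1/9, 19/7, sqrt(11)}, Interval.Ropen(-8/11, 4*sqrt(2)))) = Union({19/7, sqrt(11)}, Interval.Lopen(-47/4, 1/9))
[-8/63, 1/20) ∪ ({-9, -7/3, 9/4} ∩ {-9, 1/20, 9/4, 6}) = {-9, 9/4} ∪ [-8/63, 1/20)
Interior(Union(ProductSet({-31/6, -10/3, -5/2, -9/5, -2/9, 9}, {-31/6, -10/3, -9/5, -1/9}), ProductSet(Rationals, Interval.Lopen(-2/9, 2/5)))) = EmptySet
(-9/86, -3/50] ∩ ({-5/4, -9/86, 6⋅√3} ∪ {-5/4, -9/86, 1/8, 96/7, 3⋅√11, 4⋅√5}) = ∅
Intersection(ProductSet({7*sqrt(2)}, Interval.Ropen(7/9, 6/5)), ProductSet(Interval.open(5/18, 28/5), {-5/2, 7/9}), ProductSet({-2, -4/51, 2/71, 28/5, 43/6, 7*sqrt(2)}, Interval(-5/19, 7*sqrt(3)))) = EmptySet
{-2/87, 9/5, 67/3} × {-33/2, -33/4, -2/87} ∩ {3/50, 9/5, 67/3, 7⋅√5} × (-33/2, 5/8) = {9/5, 67/3} × {-33/4, -2/87}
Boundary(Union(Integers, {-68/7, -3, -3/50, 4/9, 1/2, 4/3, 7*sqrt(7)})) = Union({-68/7, -3/50, 4/9, 1/2, 4/3, 7*sqrt(7)}, Integers)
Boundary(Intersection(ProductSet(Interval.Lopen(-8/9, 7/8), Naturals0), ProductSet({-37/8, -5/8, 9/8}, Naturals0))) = ProductSet({-5/8}, Naturals0)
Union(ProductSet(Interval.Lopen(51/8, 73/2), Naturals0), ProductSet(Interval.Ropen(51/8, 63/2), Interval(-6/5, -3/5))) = Union(ProductSet(Interval.Ropen(51/8, 63/2), Interval(-6/5, -3/5)), ProductSet(Interval.Lopen(51/8, 73/2), Naturals0))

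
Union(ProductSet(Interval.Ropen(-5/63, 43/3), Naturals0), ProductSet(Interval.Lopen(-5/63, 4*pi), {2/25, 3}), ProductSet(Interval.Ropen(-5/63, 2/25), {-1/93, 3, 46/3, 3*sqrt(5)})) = Union(ProductSet(Interval.Ropen(-5/63, 2/25), {-1/93, 3, 46/3, 3*sqrt(5)}), ProductSet(Interval.Ropen(-5/63, 43/3), Naturals0), ProductSet(Interval.Lopen(-5/63, 4*pi), {2/25, 3}))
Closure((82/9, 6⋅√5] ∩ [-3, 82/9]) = ∅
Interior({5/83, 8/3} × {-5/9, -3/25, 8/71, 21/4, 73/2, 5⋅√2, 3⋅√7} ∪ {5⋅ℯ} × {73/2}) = ∅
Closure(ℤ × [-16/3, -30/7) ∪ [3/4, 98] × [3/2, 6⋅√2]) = (ℤ × [-16/3, -30/7]) ∪ ([3/4, 98] × [3/2, 6⋅√2])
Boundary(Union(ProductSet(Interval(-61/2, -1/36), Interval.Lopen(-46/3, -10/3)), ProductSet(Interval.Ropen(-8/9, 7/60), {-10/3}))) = Union(ProductSet({-61/2, -1/36}, Interval(-46/3, -10/3)), ProductSet(Interval(-61/2, -1/36), {-46/3, -10/3}), ProductSet(Interval(-8/9, 7/60), {-10/3}))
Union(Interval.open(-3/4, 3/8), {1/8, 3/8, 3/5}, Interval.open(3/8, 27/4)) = Interval.open(-3/4, 27/4)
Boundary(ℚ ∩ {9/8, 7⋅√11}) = {9/8}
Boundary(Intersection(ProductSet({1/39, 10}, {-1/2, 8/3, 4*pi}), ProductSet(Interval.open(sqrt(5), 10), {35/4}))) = EmptySet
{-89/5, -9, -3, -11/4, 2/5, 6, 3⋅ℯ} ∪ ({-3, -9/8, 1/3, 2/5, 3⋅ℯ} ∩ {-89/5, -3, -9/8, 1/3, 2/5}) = {-89/5, -9, -3, -11/4, -9/8, 1/3, 2/5, 6, 3⋅ℯ}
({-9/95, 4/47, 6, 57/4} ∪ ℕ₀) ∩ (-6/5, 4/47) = {-9/95} ∪ {0}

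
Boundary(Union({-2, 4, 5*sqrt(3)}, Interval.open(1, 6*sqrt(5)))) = {-2, 1, 6*sqrt(5)}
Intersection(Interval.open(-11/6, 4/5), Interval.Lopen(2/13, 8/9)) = Interval.open(2/13, 4/5)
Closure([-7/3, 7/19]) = [-7/3, 7/19]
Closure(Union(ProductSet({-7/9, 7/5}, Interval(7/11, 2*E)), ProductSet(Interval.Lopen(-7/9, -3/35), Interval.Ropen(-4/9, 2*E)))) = Union(ProductSet({-7/9, -3/35}, Interval(-4/9, 2*E)), ProductSet({-7/9, 7/5}, Interval(7/11, 2*E)), ProductSet(Interval(-7/9, -3/35), {-4/9, 2*E}), ProductSet(Interval.Lopen(-7/9, -3/35), Interval.Ropen(-4/9, 2*E)))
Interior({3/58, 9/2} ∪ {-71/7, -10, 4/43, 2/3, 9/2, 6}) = ∅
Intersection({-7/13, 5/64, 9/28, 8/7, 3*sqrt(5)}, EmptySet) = EmptySet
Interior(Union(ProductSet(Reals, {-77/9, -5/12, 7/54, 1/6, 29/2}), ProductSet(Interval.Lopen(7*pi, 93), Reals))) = ProductSet(Interval.open(7*pi, 93), Reals)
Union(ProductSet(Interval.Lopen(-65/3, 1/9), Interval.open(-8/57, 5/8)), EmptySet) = ProductSet(Interval.Lopen(-65/3, 1/9), Interval.open(-8/57, 5/8))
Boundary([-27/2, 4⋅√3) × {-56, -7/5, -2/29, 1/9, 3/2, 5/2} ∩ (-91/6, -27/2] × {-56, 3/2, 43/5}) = {-27/2} × {-56, 3/2}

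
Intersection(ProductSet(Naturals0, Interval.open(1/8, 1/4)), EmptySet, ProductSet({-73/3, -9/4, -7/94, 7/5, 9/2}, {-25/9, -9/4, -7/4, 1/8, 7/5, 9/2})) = EmptySet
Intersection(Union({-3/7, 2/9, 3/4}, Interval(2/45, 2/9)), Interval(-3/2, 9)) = Union({-3/7, 3/4}, Interval(2/45, 2/9))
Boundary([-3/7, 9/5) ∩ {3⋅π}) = ∅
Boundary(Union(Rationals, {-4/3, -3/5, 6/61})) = Reals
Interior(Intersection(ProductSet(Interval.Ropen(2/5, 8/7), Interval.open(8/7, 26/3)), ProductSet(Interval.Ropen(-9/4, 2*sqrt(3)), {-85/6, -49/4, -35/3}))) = EmptySet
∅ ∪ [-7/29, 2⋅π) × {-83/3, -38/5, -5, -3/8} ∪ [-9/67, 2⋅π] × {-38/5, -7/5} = ([-9/67, 2⋅π] × {-38/5, -7/5}) ∪ ([-7/29, 2⋅π) × {-83/3, -38/5, -5, -3/8})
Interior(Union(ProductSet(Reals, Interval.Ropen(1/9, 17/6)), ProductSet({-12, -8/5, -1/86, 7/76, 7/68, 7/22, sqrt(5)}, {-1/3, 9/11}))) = ProductSet(Reals, Interval.open(1/9, 17/6))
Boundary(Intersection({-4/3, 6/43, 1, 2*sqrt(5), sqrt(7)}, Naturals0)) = {1}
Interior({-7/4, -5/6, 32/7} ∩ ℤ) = ∅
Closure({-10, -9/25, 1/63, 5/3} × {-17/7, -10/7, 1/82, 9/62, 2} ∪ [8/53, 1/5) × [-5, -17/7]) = ([8/53, 1/5] × [-5, -17/7]) ∪ ({-10, -9/25, 1/63, 5/3} × {-17/7, -10/7, 1/82, 9/62, 2})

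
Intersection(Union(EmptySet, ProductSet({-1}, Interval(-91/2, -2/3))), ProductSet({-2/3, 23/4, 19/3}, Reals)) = EmptySet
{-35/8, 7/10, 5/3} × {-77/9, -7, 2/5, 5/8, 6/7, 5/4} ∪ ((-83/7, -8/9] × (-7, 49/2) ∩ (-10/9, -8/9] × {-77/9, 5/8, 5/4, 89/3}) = ((-10/9, -8/9] × {5/8, 5/4}) ∪ ({-35/8, 7/10, 5/3} × {-77/9, -7, 2/5, 5/8, 6/7, 5/4})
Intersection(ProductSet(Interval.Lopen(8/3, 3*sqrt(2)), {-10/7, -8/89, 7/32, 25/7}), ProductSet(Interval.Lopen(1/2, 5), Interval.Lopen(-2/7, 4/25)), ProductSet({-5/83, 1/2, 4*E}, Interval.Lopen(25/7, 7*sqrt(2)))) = EmptySet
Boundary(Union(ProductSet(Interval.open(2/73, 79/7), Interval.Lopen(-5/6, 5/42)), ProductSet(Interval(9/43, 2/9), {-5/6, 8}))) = Union(ProductSet({2/73, 79/7}, Interval(-5/6, 5/42)), ProductSet(Interval(2/73, 79/7), {-5/6, 5/42}), ProductSet(Interval(9/43, 2/9), {-5/6, 8}))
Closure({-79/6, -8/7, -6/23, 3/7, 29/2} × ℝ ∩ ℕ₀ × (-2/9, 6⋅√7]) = ∅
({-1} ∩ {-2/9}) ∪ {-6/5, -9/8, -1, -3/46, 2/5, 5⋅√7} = {-6/5, -9/8, -1, -3/46, 2/5, 5⋅√7}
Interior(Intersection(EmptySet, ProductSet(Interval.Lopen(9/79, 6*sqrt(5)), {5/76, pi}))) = EmptySet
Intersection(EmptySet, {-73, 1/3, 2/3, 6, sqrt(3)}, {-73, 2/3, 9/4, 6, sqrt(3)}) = EmptySet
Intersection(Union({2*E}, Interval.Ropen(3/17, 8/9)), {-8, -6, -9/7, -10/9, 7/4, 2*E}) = {2*E}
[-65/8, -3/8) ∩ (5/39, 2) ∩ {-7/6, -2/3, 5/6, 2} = ∅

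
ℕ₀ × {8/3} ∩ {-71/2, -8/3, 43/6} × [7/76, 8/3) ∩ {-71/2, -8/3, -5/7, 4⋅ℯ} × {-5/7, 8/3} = ∅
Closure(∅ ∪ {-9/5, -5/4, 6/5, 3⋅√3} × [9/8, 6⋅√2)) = {-9/5, -5/4, 6/5, 3⋅√3} × [9/8, 6⋅√2]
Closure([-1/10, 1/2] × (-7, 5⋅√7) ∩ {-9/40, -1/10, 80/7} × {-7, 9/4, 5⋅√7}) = {-1/10} × {9/4}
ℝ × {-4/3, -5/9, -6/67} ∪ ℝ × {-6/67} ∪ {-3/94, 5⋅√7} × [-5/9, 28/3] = (ℝ × {-4/3, -5/9, -6/67}) ∪ ({-3/94, 5⋅√7} × [-5/9, 28/3])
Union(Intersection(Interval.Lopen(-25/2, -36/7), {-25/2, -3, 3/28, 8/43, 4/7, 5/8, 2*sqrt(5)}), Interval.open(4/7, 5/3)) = Interval.open(4/7, 5/3)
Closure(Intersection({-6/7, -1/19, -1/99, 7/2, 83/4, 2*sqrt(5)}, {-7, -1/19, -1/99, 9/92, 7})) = {-1/19, -1/99}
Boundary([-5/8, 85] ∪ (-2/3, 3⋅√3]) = {-2/3, 85}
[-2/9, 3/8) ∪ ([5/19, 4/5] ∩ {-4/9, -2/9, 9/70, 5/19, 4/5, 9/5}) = [-2/9, 3/8) ∪ {4/5}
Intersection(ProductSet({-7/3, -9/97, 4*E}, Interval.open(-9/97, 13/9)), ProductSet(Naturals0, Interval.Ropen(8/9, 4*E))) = EmptySet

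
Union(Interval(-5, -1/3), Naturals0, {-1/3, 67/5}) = Union({67/5}, Interval(-5, -1/3), Naturals0)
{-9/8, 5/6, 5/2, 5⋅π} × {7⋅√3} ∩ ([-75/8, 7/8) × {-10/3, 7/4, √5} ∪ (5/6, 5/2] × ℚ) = ∅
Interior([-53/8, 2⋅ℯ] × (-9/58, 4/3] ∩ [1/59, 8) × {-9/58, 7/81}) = ∅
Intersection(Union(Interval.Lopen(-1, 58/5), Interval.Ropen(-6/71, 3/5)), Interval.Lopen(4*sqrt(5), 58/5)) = Interval.Lopen(4*sqrt(5), 58/5)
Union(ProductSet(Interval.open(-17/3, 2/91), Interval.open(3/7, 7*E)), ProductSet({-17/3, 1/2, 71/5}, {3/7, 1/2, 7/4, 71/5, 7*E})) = Union(ProductSet({-17/3, 1/2, 71/5}, {3/7, 1/2, 7/4, 71/5, 7*E}), ProductSet(Interval.open(-17/3, 2/91), Interval.open(3/7, 7*E)))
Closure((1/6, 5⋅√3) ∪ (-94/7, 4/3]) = [-94/7, 5⋅√3]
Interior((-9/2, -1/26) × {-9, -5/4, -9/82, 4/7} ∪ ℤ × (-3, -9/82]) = ∅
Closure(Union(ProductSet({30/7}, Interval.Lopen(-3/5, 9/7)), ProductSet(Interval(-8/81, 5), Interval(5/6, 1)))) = Union(ProductSet({30/7}, Interval(-3/5, 9/7)), ProductSet(Interval(-8/81, 5), Interval(5/6, 1)))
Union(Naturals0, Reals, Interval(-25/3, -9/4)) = Interval(-oo, oo)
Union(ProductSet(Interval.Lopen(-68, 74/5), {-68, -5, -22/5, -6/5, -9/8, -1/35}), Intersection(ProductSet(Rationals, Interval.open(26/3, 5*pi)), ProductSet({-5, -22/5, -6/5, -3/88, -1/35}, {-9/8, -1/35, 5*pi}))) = ProductSet(Interval.Lopen(-68, 74/5), {-68, -5, -22/5, -6/5, -9/8, -1/35})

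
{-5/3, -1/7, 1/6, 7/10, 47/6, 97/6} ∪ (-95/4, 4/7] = (-95/4, 4/7] ∪ {7/10, 47/6, 97/6}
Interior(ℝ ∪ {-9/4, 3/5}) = ℝ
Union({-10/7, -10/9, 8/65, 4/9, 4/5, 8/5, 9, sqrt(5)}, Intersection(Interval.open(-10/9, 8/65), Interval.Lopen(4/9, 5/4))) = {-10/7, -10/9, 8/65, 4/9, 4/5, 8/5, 9, sqrt(5)}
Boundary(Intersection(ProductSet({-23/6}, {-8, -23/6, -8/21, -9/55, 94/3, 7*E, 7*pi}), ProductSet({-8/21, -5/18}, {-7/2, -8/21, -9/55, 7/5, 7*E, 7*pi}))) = EmptySet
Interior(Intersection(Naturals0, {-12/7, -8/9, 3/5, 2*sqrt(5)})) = EmptySet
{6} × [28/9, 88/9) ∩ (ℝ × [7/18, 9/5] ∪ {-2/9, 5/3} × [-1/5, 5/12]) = ∅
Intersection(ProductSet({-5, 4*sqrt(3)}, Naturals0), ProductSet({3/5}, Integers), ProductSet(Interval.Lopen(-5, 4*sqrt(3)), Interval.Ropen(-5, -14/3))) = EmptySet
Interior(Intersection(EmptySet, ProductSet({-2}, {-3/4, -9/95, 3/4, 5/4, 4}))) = EmptySet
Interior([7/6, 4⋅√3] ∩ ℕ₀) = ∅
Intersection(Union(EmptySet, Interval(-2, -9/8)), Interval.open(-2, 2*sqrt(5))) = Interval.Lopen(-2, -9/8)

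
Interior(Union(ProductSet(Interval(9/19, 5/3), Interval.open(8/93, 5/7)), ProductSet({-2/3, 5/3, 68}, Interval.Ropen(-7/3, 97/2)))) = ProductSet(Interval.open(9/19, 5/3), Interval.open(8/93, 5/7))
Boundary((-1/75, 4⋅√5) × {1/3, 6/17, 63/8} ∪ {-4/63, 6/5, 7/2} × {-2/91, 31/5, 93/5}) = ({-4/63, 6/5, 7/2} × {-2/91, 31/5, 93/5}) ∪ ([-1/75, 4⋅√5] × {1/3, 6/17, 63/8})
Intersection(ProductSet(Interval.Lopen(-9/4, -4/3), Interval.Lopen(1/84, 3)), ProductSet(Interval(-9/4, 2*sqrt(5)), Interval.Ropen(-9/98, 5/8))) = ProductSet(Interval.Lopen(-9/4, -4/3), Interval.open(1/84, 5/8))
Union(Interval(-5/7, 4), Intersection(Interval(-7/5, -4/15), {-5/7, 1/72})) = Interval(-5/7, 4)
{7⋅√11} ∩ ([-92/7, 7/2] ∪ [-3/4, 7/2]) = ∅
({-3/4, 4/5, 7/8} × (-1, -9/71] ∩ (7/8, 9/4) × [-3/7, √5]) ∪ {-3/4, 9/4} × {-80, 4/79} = {-3/4, 9/4} × {-80, 4/79}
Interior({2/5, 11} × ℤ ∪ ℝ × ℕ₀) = ∅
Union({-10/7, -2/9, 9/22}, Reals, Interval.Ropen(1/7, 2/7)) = Interval(-oo, oo)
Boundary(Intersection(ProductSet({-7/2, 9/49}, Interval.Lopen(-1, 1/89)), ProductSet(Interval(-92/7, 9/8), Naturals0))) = ProductSet({-7/2, 9/49}, Range(0, 1, 1))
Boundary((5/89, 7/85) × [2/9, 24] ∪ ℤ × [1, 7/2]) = ({5/89, 7/85} × [2/9, 24]) ∪ ([5/89, 7/85] × {2/9, 24}) ∪ (ℤ \ (5/89, 7/85) × [1, 7/2])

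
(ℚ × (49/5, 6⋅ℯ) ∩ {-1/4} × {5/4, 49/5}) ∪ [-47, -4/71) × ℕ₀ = [-47, -4/71) × ℕ₀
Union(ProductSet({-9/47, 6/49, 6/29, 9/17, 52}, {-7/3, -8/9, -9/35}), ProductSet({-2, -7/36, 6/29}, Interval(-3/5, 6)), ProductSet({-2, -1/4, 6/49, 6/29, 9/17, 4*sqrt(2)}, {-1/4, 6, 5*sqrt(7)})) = Union(ProductSet({-2, -7/36, 6/29}, Interval(-3/5, 6)), ProductSet({-9/47, 6/49, 6/29, 9/17, 52}, {-7/3, -8/9, -9/35}), ProductSet({-2, -1/4, 6/49, 6/29, 9/17, 4*sqrt(2)}, {-1/4, 6, 5*sqrt(7)}))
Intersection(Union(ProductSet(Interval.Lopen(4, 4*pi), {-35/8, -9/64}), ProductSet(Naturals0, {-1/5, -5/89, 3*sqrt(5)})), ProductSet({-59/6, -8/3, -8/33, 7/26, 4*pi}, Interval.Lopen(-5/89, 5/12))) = EmptySet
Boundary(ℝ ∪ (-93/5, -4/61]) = ∅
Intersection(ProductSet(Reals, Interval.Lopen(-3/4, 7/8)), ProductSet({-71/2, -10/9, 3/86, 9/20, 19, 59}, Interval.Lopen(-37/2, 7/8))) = ProductSet({-71/2, -10/9, 3/86, 9/20, 19, 59}, Interval.Lopen(-3/4, 7/8))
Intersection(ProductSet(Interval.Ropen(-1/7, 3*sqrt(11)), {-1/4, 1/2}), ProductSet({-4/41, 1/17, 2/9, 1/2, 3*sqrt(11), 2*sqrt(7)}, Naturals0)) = EmptySet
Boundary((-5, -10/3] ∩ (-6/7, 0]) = ∅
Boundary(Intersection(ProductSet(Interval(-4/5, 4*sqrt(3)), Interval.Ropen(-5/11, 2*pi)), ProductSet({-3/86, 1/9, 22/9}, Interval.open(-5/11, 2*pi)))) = ProductSet({-3/86, 1/9, 22/9}, Interval(-5/11, 2*pi))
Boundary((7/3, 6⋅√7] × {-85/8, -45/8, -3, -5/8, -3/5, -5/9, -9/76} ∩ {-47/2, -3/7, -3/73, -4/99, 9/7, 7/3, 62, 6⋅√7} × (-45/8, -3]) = {6⋅√7} × {-3}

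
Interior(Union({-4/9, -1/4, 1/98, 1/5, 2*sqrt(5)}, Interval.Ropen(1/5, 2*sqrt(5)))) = Interval.open(1/5, 2*sqrt(5))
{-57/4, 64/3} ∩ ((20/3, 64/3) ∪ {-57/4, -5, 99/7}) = {-57/4}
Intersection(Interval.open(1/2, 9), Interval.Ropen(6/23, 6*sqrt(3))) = Interval.open(1/2, 9)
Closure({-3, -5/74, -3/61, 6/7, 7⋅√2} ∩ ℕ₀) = ∅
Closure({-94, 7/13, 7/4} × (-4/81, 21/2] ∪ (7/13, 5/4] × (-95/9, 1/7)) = ({7/13, 5/4} × [-95/9, 1/7]) ∪ ([7/13, 5/4] × {-95/9, 1/7}) ∪ ({-94, 7/13, 7/4} × [-4/81, 21/2]) ∪ ((7/13, 5/4] × (-95/9, 1/7))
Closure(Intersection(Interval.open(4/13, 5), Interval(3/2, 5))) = Interval(3/2, 5)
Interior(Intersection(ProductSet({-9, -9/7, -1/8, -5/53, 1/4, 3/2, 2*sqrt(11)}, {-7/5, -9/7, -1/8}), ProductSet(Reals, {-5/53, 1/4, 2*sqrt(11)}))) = EmptySet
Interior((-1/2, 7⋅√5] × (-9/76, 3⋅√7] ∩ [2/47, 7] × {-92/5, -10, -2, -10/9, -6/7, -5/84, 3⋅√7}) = ∅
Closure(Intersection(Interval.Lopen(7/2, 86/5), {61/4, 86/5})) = {61/4, 86/5}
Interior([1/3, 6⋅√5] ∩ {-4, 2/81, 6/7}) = ∅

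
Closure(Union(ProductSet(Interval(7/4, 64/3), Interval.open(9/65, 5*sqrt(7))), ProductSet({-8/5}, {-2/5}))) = Union(ProductSet({-8/5}, {-2/5}), ProductSet(Interval(7/4, 64/3), Interval(9/65, 5*sqrt(7))))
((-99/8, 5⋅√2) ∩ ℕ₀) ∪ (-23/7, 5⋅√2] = (-23/7, 5⋅√2] ∪ {0, 1, …, 7}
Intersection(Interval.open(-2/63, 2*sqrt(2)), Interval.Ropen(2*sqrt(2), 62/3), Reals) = EmptySet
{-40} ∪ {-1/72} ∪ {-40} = {-40, -1/72}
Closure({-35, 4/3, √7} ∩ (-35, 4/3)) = ∅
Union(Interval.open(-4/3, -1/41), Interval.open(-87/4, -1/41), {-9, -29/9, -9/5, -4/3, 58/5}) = Union({58/5}, Interval.open(-87/4, -1/41))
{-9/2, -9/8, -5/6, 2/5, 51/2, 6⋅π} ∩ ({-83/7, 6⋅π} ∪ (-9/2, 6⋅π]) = {-9/8, -5/6, 2/5, 6⋅π}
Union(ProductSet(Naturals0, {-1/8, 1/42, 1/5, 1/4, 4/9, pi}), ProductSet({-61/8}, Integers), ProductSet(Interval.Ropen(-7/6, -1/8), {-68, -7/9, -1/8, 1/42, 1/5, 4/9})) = Union(ProductSet({-61/8}, Integers), ProductSet(Interval.Ropen(-7/6, -1/8), {-68, -7/9, -1/8, 1/42, 1/5, 4/9}), ProductSet(Naturals0, {-1/8, 1/42, 1/5, 1/4, 4/9, pi}))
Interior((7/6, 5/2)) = (7/6, 5/2)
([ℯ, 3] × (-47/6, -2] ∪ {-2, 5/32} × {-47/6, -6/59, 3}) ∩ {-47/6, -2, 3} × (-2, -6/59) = ∅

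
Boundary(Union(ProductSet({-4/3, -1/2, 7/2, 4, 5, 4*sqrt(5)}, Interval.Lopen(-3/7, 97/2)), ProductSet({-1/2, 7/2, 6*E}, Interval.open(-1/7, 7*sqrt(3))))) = Union(ProductSet({-1/2, 7/2, 6*E}, Interval(-1/7, 7*sqrt(3))), ProductSet({-4/3, -1/2, 7/2, 4, 5, 4*sqrt(5)}, Interval(-3/7, 97/2)))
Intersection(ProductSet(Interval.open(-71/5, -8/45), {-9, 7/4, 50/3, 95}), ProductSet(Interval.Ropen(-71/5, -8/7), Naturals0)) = ProductSet(Interval.open(-71/5, -8/7), {95})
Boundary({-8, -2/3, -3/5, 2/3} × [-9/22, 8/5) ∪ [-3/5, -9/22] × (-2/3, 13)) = ({-3/5, -9/22} × [-2/3, 13]) ∪ ([-3/5, -9/22] × {-2/3, 13}) ∪ ({-8, -2/3, -3/5, 2/3} × [-9/22, 8/5])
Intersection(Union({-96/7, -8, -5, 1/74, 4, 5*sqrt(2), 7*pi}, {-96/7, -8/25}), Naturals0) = {4}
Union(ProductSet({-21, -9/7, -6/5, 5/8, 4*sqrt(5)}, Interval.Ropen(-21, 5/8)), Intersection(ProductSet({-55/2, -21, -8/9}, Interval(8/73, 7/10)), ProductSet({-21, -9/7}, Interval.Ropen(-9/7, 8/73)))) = ProductSet({-21, -9/7, -6/5, 5/8, 4*sqrt(5)}, Interval.Ropen(-21, 5/8))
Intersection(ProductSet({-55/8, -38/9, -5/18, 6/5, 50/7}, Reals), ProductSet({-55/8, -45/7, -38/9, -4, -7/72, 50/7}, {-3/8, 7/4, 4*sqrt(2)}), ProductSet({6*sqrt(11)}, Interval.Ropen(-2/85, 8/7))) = EmptySet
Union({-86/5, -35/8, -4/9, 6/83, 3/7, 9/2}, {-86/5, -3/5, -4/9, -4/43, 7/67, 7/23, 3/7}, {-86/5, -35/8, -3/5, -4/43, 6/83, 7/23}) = {-86/5, -35/8, -3/5, -4/9, -4/43, 6/83, 7/67, 7/23, 3/7, 9/2}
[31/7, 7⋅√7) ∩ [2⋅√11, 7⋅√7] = [2⋅√11, 7⋅√7)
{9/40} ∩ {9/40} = {9/40}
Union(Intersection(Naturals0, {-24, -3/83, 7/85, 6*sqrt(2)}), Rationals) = Rationals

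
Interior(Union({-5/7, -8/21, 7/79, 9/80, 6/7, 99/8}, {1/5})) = EmptySet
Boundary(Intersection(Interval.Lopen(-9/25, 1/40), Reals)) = {-9/25, 1/40}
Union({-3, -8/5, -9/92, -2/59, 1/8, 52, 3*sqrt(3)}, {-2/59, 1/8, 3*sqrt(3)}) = {-3, -8/5, -9/92, -2/59, 1/8, 52, 3*sqrt(3)}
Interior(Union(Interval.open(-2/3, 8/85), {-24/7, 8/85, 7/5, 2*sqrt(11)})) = Interval.open(-2/3, 8/85)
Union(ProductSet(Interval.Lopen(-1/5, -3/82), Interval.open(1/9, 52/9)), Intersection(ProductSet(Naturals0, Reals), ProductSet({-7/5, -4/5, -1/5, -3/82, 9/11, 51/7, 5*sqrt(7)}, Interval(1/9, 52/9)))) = ProductSet(Interval.Lopen(-1/5, -3/82), Interval.open(1/9, 52/9))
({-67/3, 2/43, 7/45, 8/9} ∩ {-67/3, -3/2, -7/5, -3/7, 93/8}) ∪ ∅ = {-67/3}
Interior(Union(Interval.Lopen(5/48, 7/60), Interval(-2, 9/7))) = Interval.open(-2, 9/7)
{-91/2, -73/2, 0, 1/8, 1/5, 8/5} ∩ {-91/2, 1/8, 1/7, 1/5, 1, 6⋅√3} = {-91/2, 1/8, 1/5}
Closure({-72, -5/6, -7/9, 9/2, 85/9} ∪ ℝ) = ℝ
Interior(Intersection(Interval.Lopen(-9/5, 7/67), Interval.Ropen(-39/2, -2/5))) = Interval.open(-9/5, -2/5)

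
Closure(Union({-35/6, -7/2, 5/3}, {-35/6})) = {-35/6, -7/2, 5/3}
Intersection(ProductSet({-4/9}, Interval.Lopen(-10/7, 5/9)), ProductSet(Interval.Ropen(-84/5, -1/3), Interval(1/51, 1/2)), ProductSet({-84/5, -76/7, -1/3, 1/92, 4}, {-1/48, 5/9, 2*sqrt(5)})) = EmptySet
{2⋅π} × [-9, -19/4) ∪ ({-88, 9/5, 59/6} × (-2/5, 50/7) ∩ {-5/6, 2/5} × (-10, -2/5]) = {2⋅π} × [-9, -19/4)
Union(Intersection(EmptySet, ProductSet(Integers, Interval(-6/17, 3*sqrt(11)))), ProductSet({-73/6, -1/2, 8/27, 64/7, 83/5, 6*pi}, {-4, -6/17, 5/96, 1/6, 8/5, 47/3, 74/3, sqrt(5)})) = ProductSet({-73/6, -1/2, 8/27, 64/7, 83/5, 6*pi}, {-4, -6/17, 5/96, 1/6, 8/5, 47/3, 74/3, sqrt(5)})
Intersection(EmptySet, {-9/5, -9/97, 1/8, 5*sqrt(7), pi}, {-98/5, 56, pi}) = EmptySet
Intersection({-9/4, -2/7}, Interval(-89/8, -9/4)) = {-9/4}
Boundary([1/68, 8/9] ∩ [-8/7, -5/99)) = ∅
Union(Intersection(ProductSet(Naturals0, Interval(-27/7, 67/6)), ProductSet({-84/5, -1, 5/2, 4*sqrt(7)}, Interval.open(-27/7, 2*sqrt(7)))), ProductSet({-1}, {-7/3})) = ProductSet({-1}, {-7/3})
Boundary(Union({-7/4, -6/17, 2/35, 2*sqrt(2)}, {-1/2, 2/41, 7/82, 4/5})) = {-7/4, -1/2, -6/17, 2/41, 2/35, 7/82, 4/5, 2*sqrt(2)}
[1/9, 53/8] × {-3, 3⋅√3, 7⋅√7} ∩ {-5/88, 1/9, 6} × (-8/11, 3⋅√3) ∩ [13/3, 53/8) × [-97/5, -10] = ∅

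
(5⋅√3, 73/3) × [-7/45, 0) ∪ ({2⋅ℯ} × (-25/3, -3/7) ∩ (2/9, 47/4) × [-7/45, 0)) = (5⋅√3, 73/3) × [-7/45, 0)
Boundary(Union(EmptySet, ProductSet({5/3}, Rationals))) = ProductSet({5/3}, Reals)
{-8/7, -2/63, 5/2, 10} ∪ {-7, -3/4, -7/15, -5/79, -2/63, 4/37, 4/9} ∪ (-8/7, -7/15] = {-7, -5/79, -2/63, 4/37, 4/9, 5/2, 10} ∪ [-8/7, -7/15]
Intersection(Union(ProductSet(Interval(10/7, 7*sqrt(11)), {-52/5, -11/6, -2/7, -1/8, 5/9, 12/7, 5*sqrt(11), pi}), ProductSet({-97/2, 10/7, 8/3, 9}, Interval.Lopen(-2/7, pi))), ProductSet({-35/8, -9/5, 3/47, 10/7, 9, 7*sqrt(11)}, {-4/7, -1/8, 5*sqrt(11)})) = ProductSet({10/7, 9, 7*sqrt(11)}, {-1/8, 5*sqrt(11)})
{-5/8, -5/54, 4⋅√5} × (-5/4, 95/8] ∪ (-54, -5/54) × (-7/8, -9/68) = ((-54, -5/54) × (-7/8, -9/68)) ∪ ({-5/8, -5/54, 4⋅√5} × (-5/4, 95/8])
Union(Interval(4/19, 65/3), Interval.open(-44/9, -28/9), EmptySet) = Union(Interval.open(-44/9, -28/9), Interval(4/19, 65/3))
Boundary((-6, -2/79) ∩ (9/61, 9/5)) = ∅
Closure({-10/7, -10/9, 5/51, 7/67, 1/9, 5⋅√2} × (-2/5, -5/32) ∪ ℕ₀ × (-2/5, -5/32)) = ({-10/7, -10/9, 5/51, 7/67, 1/9, 5⋅√2} ∪ ℕ₀) × [-2/5, -5/32]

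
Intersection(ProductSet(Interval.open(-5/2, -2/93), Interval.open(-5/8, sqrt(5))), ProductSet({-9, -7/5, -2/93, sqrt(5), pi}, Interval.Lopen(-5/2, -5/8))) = EmptySet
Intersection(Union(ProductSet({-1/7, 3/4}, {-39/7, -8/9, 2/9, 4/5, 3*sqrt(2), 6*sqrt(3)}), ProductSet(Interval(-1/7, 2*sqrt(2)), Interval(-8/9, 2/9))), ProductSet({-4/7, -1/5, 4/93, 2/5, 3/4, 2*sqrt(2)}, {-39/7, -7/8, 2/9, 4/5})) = Union(ProductSet({3/4}, {-39/7, 2/9, 4/5}), ProductSet({4/93, 2/5, 3/4, 2*sqrt(2)}, {-7/8, 2/9}))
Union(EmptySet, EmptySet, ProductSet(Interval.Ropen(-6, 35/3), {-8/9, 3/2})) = ProductSet(Interval.Ropen(-6, 35/3), {-8/9, 3/2})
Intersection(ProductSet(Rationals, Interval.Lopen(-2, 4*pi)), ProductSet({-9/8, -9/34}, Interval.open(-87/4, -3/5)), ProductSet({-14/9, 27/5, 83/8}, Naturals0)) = EmptySet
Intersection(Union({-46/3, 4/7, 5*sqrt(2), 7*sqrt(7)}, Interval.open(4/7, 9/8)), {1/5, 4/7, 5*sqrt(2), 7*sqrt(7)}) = {4/7, 5*sqrt(2), 7*sqrt(7)}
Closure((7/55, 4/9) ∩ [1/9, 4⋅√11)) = [7/55, 4/9]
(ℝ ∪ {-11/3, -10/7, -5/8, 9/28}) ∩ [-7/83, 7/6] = [-7/83, 7/6]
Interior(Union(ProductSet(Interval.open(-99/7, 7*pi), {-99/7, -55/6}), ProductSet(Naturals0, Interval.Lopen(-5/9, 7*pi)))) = EmptySet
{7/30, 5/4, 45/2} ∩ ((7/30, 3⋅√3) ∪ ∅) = {5/4}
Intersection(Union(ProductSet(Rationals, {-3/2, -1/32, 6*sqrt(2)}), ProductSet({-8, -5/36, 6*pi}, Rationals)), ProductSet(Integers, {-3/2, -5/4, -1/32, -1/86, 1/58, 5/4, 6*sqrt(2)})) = Union(ProductSet({-8}, {-3/2, -5/4, -1/32, -1/86, 1/58, 5/4}), ProductSet(Integers, {-3/2, -1/32, 6*sqrt(2)}))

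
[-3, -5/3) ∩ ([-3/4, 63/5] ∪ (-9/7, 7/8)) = ∅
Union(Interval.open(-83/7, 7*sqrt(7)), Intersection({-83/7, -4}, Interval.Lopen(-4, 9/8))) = Interval.open(-83/7, 7*sqrt(7))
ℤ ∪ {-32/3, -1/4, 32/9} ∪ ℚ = ℚ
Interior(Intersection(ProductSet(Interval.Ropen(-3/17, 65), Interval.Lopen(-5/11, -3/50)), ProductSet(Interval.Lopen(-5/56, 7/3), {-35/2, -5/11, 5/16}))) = EmptySet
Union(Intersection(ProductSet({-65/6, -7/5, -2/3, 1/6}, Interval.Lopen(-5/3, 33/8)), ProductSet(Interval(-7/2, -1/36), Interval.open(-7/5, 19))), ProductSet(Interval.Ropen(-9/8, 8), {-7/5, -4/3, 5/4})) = Union(ProductSet({-7/5, -2/3}, Interval.Lopen(-7/5, 33/8)), ProductSet(Interval.Ropen(-9/8, 8), {-7/5, -4/3, 5/4}))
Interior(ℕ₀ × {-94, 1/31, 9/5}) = ∅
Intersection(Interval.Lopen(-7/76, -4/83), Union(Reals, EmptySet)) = Interval.Lopen(-7/76, -4/83)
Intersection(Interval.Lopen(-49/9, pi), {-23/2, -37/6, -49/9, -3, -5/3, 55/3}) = {-3, -5/3}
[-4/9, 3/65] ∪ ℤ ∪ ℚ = ℚ ∪ [-4/9, 3/65]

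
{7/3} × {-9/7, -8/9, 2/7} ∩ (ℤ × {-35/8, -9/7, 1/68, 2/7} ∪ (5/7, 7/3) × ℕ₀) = ∅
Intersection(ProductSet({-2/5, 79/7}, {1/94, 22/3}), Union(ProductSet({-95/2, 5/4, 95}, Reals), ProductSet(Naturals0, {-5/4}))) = EmptySet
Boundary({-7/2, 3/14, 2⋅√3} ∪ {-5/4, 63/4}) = {-7/2, -5/4, 3/14, 63/4, 2⋅√3}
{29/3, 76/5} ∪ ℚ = ℚ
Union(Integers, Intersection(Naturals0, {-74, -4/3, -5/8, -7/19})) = Integers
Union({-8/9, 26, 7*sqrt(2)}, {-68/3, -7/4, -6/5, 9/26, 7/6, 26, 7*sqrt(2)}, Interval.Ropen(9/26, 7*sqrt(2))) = Union({-68/3, -7/4, -6/5, -8/9, 26}, Interval(9/26, 7*sqrt(2)))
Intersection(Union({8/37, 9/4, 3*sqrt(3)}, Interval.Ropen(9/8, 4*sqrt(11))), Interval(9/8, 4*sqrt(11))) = Interval.Ropen(9/8, 4*sqrt(11))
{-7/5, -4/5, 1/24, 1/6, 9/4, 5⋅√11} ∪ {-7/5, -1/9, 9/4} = {-7/5, -4/5, -1/9, 1/24, 1/6, 9/4, 5⋅√11}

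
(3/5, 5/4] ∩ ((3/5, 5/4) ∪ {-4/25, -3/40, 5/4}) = (3/5, 5/4]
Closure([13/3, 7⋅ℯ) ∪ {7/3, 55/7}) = {7/3} ∪ [13/3, 7⋅ℯ]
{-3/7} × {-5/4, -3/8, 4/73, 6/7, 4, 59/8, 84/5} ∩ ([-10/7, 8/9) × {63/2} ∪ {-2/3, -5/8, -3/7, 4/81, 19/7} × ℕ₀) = {-3/7} × {4}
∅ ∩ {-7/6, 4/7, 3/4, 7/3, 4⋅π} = ∅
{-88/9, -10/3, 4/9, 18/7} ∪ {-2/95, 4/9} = {-88/9, -10/3, -2/95, 4/9, 18/7}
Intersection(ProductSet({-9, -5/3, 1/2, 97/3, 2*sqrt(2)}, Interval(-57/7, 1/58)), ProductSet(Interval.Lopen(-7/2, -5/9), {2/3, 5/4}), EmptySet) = EmptySet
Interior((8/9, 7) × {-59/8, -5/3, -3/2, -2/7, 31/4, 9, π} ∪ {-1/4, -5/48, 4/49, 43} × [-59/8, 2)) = ∅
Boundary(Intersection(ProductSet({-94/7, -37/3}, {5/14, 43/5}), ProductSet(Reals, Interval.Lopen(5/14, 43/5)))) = ProductSet({-94/7, -37/3}, {43/5})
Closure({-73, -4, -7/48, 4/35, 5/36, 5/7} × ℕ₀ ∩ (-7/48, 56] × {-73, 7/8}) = ∅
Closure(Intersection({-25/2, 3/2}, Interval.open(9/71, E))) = {3/2}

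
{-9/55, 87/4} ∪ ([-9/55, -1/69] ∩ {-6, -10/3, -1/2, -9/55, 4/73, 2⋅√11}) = {-9/55, 87/4}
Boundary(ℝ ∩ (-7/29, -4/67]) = {-7/29, -4/67}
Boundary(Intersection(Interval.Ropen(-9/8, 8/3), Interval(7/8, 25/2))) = {7/8, 8/3}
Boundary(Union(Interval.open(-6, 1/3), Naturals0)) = Union(Complement(Naturals0, Interval.open(-6, 1/3)), {-6, 1/3})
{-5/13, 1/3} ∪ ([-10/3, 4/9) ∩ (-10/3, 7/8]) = (-10/3, 4/9)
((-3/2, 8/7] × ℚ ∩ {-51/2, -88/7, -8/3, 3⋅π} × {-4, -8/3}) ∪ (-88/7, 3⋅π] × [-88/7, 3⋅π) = (-88/7, 3⋅π] × [-88/7, 3⋅π)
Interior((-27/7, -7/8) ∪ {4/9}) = (-27/7, -7/8)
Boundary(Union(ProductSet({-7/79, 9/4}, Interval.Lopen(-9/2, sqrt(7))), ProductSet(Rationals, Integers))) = Union(ProductSet({-7/79, 9/4}, Interval(-9/2, sqrt(7))), ProductSet(Reals, Integers))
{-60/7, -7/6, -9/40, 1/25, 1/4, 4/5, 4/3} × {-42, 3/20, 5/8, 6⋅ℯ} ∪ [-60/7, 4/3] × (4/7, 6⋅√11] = ([-60/7, 4/3] × (4/7, 6⋅√11]) ∪ ({-60/7, -7/6, -9/40, 1/25, 1/4, 4/5, 4/3} × {-42, 3/20, 5/8, 6⋅ℯ})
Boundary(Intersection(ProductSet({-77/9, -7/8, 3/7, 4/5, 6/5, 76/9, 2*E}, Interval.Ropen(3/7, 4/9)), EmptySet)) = EmptySet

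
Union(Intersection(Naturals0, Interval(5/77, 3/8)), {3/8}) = {3/8}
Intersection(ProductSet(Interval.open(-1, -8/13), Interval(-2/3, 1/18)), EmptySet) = EmptySet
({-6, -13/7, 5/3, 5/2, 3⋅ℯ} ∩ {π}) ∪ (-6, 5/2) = (-6, 5/2)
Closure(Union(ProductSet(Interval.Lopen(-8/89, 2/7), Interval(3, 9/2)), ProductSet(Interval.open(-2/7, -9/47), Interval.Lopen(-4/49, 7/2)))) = Union(ProductSet({-2/7, -9/47}, Interval(-4/49, 7/2)), ProductSet(Interval(-2/7, -9/47), {-4/49, 7/2}), ProductSet(Interval.open(-2/7, -9/47), Interval.Lopen(-4/49, 7/2)), ProductSet(Interval(-8/89, 2/7), Interval(3, 9/2)))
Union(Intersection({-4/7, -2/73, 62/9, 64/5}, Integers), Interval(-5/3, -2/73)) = Interval(-5/3, -2/73)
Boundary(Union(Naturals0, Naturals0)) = Naturals0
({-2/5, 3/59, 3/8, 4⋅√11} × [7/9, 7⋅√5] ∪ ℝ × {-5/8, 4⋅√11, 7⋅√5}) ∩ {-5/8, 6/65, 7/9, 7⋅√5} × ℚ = {-5/8, 6/65, 7/9, 7⋅√5} × {-5/8}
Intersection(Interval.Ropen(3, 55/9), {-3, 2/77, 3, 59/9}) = {3}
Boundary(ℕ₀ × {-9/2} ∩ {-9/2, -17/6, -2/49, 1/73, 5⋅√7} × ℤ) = ∅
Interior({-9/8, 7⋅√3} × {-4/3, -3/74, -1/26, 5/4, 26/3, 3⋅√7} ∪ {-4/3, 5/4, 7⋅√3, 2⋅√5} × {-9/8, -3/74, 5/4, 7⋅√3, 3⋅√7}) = ∅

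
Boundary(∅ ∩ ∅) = ∅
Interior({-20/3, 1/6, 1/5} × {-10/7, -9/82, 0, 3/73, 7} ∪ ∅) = ∅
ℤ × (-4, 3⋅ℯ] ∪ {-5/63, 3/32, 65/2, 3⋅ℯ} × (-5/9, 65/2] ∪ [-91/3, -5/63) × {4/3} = ([-91/3, -5/63) × {4/3}) ∪ (ℤ × (-4, 3⋅ℯ]) ∪ ({-5/63, 3/32, 65/2, 3⋅ℯ} × (-5/9, 65/2])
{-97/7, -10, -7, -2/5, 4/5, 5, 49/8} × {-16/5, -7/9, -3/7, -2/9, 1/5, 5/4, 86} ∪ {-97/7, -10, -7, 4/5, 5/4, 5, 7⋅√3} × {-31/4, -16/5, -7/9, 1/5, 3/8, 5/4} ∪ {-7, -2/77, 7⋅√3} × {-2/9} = ({-7, -2/77, 7⋅√3} × {-2/9}) ∪ ({-97/7, -10, -7, -2/5, 4/5, 5, 49/8} × {-16/5, -7/9, -3/7, -2/9, 1/5, 5/4, 86}) ∪ ({-97/7, -10, -7, 4/5, 5/4, 5, 7⋅√3} × {-31/4, -16/5, -7/9, 1/5, 3/8, 5/4})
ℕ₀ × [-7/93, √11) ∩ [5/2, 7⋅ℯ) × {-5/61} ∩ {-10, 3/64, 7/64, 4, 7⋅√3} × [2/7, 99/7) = ∅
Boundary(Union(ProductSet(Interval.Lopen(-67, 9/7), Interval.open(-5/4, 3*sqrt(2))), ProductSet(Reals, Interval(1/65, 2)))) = Union(ProductSet({-67, 9/7}, Union(Interval(-5/4, 1/65), Interval(2, 3*sqrt(2)))), ProductSet(Interval(-67, 9/7), {-5/4, 3*sqrt(2)}), ProductSet(Union(Interval(-oo, -67), Interval(9/7, oo)), {1/65, 2}))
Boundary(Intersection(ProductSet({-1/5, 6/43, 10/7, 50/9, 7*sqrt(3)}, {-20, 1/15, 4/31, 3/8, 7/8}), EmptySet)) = EmptySet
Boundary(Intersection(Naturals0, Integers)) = Naturals0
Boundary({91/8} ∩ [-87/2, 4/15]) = ∅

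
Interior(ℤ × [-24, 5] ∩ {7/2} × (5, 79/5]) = ∅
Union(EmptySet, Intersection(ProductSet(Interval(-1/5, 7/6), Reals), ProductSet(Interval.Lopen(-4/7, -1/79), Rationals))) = ProductSet(Interval(-1/5, -1/79), Rationals)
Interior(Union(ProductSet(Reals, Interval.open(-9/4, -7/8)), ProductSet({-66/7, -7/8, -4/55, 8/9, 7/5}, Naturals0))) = Union(ProductSet({-66/7, -7/8, -4/55, 8/9, 7/5}, Complement(Naturals0, Union(Complement(Naturals0, Interval.open(-9/4, -7/8)), {-9/4, -7/8}))), ProductSet(Reals, Complement(Interval.open(-9/4, -7/8), Complement(Naturals0, Interval.open(-9/4, -7/8)))), ProductSet(Union(Interval.open(-oo, -66/7), Interval.open(-66/7, -7/8), Interval.open(-7/8, -4/55), Interval.open(-4/55, 8/9), Interval.open(8/9, 7/5), Interval.open(7/5, oo)), Interval.open(-9/4, -7/8)))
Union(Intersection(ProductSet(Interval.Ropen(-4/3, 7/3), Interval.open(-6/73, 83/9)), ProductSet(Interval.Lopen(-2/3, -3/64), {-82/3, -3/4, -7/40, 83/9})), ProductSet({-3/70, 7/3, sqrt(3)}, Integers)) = ProductSet({-3/70, 7/3, sqrt(3)}, Integers)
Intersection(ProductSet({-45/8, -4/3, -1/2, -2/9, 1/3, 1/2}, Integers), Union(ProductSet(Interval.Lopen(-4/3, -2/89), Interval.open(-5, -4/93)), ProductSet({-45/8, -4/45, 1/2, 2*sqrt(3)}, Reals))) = Union(ProductSet({-45/8, 1/2}, Integers), ProductSet({-1/2, -2/9}, Range(-4, 0, 1)))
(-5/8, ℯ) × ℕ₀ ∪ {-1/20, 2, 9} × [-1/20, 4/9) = ((-5/8, ℯ) × ℕ₀) ∪ ({-1/20, 2, 9} × [-1/20, 4/9))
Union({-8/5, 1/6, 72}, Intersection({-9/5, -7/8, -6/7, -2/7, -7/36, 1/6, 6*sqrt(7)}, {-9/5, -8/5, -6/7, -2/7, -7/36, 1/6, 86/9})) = {-9/5, -8/5, -6/7, -2/7, -7/36, 1/6, 72}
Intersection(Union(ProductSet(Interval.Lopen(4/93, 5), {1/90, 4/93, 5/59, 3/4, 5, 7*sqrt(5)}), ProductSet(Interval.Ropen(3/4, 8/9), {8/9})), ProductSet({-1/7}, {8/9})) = EmptySet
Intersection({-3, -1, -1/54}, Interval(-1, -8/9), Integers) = {-1}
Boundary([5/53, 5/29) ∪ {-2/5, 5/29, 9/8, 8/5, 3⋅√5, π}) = {-2/5, 5/53, 5/29, 9/8, 8/5, 3⋅√5, π}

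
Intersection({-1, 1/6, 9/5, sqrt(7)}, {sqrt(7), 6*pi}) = {sqrt(7)}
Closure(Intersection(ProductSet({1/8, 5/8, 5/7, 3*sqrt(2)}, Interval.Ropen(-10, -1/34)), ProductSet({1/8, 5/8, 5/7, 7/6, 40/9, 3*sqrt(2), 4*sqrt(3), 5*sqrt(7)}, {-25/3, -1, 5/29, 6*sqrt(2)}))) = ProductSet({1/8, 5/8, 5/7, 3*sqrt(2)}, {-25/3, -1})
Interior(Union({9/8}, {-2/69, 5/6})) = EmptySet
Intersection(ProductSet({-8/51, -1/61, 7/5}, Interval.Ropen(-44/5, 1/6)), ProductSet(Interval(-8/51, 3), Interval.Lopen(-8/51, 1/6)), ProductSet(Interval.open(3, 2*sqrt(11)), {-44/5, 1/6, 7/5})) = EmptySet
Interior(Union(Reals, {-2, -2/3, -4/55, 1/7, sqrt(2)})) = Reals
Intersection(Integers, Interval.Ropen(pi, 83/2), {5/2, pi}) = EmptySet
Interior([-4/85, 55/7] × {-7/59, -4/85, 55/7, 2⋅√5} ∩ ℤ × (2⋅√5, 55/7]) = ∅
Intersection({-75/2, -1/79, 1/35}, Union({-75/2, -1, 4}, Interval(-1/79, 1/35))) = {-75/2, -1/79, 1/35}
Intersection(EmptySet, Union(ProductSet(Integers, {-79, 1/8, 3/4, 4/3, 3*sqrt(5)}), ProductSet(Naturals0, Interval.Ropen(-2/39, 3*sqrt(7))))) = EmptySet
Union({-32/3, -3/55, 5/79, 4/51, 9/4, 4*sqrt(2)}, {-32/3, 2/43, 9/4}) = {-32/3, -3/55, 2/43, 5/79, 4/51, 9/4, 4*sqrt(2)}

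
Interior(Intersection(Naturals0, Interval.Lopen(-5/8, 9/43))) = EmptySet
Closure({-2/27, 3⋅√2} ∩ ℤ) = ∅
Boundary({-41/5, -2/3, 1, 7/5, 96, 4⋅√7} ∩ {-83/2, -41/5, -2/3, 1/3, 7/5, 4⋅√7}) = {-41/5, -2/3, 7/5, 4⋅√7}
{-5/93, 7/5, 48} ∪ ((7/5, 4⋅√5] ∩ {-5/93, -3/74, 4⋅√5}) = {-5/93, 7/5, 48, 4⋅√5}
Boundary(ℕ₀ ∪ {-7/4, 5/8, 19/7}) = {-7/4, 5/8, 19/7} ∪ ℕ₀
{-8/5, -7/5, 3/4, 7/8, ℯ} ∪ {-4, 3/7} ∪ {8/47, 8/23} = {-4, -8/5, -7/5, 8/47, 8/23, 3/7, 3/4, 7/8, ℯ}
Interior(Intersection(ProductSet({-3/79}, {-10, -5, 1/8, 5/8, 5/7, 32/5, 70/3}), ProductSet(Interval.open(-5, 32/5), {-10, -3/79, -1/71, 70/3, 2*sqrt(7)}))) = EmptySet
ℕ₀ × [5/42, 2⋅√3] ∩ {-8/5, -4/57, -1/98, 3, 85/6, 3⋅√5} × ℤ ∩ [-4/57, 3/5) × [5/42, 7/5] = ∅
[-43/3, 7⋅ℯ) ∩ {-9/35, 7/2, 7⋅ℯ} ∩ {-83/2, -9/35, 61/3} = {-9/35}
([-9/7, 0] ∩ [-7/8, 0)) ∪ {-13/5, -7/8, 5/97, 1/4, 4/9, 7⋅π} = {-13/5, 5/97, 1/4, 4/9, 7⋅π} ∪ [-7/8, 0)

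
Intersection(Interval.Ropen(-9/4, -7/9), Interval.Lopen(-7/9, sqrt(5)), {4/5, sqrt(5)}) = EmptySet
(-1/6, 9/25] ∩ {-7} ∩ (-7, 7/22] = ∅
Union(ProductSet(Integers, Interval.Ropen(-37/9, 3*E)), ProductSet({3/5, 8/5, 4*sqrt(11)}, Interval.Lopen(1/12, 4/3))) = Union(ProductSet({3/5, 8/5, 4*sqrt(11)}, Interval.Lopen(1/12, 4/3)), ProductSet(Integers, Interval.Ropen(-37/9, 3*E)))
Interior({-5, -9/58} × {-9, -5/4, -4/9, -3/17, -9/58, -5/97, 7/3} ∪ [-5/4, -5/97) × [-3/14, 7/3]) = (-5/4, -5/97) × (-3/14, 7/3)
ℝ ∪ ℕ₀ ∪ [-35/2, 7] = (-∞, ∞)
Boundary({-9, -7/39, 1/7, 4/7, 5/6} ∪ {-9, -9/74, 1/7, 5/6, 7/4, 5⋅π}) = {-9, -7/39, -9/74, 1/7, 4/7, 5/6, 7/4, 5⋅π}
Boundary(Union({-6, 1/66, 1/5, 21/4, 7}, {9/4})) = {-6, 1/66, 1/5, 9/4, 21/4, 7}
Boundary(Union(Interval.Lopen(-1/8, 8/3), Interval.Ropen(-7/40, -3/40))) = {-7/40, 8/3}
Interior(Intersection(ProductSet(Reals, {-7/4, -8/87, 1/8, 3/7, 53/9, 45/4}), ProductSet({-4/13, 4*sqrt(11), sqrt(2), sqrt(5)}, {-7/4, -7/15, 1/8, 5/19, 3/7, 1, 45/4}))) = EmptySet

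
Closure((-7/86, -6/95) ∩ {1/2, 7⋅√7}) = ∅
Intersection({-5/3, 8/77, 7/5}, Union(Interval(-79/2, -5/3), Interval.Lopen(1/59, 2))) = {-5/3, 8/77, 7/5}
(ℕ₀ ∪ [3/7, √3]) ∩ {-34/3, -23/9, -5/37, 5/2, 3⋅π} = ∅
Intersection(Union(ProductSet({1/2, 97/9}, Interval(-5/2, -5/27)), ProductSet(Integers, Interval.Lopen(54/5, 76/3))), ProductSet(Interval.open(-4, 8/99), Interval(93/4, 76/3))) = ProductSet(Range(-3, 1, 1), Interval(93/4, 76/3))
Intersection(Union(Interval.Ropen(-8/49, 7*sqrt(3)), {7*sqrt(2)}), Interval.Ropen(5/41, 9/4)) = Interval.Ropen(5/41, 9/4)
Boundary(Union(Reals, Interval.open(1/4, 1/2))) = EmptySet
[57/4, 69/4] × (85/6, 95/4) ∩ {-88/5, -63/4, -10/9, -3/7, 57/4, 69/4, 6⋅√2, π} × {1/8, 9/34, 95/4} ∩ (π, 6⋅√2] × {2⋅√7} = ∅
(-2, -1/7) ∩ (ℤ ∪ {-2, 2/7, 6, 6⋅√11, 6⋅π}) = {-1}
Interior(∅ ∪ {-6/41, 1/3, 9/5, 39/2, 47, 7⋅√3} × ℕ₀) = ∅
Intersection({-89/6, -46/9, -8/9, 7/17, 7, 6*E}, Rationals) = {-89/6, -46/9, -8/9, 7/17, 7}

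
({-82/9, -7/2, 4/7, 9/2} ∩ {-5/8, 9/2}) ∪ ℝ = ℝ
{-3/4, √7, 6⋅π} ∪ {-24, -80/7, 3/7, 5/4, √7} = {-24, -80/7, -3/4, 3/7, 5/4, √7, 6⋅π}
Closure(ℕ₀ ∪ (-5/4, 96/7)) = [-5/4, 96/7] ∪ ℕ₀ ∪ (ℕ₀ \ (-5/4, 96/7))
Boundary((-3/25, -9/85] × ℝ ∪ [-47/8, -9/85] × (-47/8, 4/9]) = ({-9/85} × ℝ) ∪ ({-47/8, -9/85} × [-47/8, 4/9]) ∪ (([-47/8, -3/25] ∪ {-9/85}) × {-47/8, 4/9}) ∪ ({-3/25, -9/85} × ((-∞, -47/8] ∪ [4/9, ∞)))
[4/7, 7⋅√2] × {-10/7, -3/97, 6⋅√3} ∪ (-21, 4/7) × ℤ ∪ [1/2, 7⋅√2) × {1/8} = ((-21, 4/7) × ℤ) ∪ ([1/2, 7⋅√2) × {1/8}) ∪ ([4/7, 7⋅√2] × {-10/7, -3/97, 6⋅√3})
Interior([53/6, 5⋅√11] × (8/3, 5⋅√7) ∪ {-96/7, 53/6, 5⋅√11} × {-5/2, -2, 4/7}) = (53/6, 5⋅√11) × (8/3, 5⋅√7)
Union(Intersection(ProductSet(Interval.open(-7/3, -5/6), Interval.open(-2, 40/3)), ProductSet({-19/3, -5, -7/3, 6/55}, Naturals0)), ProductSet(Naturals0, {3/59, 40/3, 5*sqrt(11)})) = ProductSet(Naturals0, {3/59, 40/3, 5*sqrt(11)})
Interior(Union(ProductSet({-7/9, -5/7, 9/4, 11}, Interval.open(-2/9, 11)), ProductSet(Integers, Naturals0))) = EmptySet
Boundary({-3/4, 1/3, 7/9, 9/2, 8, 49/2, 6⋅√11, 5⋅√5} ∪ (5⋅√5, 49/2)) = {-3/4, 1/3, 7/9, 9/2, 8, 49/2, 5⋅√5}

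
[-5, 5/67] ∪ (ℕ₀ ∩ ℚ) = [-5, 5/67] ∪ ℕ₀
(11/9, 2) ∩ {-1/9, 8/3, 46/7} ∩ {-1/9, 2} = ∅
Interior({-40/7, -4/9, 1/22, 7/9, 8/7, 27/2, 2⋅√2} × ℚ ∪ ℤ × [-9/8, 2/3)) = ∅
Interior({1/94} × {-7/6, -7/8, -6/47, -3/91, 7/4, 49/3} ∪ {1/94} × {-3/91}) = ∅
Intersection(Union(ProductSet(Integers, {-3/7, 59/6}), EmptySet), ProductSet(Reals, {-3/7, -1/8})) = ProductSet(Integers, {-3/7})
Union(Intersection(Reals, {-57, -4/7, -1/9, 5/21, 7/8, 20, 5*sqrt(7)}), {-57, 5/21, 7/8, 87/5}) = {-57, -4/7, -1/9, 5/21, 7/8, 87/5, 20, 5*sqrt(7)}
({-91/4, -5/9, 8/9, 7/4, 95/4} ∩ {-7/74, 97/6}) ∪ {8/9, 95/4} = {8/9, 95/4}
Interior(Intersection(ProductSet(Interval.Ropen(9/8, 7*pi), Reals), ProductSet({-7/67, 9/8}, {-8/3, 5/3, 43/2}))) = EmptySet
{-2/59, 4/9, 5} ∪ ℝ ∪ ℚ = ℝ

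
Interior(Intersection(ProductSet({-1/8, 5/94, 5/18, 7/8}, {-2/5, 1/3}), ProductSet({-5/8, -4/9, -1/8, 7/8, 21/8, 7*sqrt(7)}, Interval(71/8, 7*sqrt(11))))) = EmptySet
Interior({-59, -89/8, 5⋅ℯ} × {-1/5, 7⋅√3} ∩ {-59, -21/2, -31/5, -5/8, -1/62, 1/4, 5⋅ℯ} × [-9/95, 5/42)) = ∅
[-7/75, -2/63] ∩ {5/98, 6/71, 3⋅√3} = ∅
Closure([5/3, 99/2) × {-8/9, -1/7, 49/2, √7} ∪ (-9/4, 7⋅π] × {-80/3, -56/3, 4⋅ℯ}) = ([5/3, 99/2] × {-8/9, -1/7, 49/2, √7}) ∪ ([-9/4, 7⋅π] × {-80/3, -56/3, 4⋅ℯ})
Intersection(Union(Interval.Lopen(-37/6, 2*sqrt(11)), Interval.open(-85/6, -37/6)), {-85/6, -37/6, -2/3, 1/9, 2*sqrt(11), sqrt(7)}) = {-2/3, 1/9, 2*sqrt(11), sqrt(7)}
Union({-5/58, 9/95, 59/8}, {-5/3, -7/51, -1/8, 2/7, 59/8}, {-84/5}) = {-84/5, -5/3, -7/51, -1/8, -5/58, 9/95, 2/7, 59/8}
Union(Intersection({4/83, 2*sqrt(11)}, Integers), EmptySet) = EmptySet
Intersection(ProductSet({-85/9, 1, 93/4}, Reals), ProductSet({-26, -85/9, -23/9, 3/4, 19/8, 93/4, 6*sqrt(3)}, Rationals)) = ProductSet({-85/9, 93/4}, Rationals)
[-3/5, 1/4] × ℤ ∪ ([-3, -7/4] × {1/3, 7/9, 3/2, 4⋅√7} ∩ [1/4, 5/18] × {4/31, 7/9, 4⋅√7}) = [-3/5, 1/4] × ℤ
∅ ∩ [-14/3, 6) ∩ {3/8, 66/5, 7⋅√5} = ∅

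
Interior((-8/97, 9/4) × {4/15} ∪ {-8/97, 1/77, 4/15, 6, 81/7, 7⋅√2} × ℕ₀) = ∅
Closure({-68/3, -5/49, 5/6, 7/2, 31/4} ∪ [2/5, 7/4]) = {-68/3, -5/49, 7/2, 31/4} ∪ [2/5, 7/4]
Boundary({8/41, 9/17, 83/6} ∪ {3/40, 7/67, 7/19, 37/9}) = {3/40, 7/67, 8/41, 7/19, 9/17, 37/9, 83/6}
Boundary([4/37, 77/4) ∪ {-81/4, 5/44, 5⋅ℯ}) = {-81/4, 4/37, 77/4}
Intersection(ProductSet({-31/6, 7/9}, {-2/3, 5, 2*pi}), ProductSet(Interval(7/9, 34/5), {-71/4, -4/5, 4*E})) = EmptySet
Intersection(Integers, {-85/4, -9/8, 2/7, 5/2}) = EmptySet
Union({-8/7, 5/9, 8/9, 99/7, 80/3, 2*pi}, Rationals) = Union({2*pi}, Rationals)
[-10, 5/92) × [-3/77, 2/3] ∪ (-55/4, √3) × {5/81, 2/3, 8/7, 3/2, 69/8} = ([-10, 5/92) × [-3/77, 2/3]) ∪ ((-55/4, √3) × {5/81, 2/3, 8/7, 3/2, 69/8})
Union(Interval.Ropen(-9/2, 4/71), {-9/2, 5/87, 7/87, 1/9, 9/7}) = Union({5/87, 7/87, 1/9, 9/7}, Interval.Ropen(-9/2, 4/71))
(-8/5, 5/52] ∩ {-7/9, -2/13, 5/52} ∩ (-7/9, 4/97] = {-2/13}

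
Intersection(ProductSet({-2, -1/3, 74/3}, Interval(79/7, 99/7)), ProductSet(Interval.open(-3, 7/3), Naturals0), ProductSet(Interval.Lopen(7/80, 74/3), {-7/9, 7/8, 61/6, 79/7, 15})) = EmptySet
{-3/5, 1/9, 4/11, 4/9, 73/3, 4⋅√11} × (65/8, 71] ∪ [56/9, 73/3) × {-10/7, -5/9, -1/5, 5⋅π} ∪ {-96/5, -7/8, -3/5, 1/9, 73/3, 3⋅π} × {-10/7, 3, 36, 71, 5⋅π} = ([56/9, 73/3) × {-10/7, -5/9, -1/5, 5⋅π}) ∪ ({-3/5, 1/9, 4/11, 4/9, 73/3, 4⋅√11} × (65/8, 71]) ∪ ({-96/5, -7/8, -3/5, 1/9, 73/3, 3⋅π} × {-10/7, 3, 36, 71, 5⋅π})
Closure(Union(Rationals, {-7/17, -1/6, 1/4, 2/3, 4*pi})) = Reals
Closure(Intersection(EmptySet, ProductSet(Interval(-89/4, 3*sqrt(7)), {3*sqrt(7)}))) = EmptySet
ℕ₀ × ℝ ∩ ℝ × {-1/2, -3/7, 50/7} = ℕ₀ × {-1/2, -3/7, 50/7}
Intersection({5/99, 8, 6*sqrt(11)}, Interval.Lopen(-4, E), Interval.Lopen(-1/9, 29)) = {5/99}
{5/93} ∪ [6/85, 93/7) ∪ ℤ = ℤ ∪ {5/93} ∪ [6/85, 93/7)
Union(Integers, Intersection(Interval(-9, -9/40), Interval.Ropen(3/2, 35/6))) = Integers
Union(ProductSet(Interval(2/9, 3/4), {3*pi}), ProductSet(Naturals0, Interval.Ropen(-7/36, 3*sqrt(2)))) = Union(ProductSet(Interval(2/9, 3/4), {3*pi}), ProductSet(Naturals0, Interval.Ropen(-7/36, 3*sqrt(2))))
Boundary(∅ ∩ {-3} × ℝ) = ∅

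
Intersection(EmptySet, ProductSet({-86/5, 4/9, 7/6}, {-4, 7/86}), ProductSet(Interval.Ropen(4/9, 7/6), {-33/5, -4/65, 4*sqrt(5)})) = EmptySet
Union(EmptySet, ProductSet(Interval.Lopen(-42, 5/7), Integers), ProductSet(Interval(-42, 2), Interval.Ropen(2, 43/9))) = Union(ProductSet(Interval.Lopen(-42, 5/7), Integers), ProductSet(Interval(-42, 2), Interval.Ropen(2, 43/9)))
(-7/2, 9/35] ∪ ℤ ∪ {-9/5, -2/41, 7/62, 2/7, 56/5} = ℤ ∪ (-7/2, 9/35] ∪ {2/7, 56/5}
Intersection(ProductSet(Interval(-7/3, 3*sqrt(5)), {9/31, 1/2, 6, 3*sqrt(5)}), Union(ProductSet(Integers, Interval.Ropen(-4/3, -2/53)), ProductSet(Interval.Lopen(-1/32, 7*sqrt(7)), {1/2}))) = ProductSet(Interval.Lopen(-1/32, 3*sqrt(5)), {1/2})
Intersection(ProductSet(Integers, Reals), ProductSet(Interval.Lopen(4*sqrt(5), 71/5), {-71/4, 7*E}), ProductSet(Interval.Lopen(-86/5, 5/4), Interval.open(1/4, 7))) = EmptySet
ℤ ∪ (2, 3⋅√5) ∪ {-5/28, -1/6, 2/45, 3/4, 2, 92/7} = ℤ ∪ {-5/28, -1/6, 2/45, 3/4, 92/7} ∪ [2, 3⋅√5)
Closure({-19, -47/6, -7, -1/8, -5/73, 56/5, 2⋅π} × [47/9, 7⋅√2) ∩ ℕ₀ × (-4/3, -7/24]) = ∅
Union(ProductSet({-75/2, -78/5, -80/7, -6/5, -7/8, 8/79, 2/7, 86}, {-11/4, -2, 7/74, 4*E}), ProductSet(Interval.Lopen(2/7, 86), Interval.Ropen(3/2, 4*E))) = Union(ProductSet({-75/2, -78/5, -80/7, -6/5, -7/8, 8/79, 2/7, 86}, {-11/4, -2, 7/74, 4*E}), ProductSet(Interval.Lopen(2/7, 86), Interval.Ropen(3/2, 4*E)))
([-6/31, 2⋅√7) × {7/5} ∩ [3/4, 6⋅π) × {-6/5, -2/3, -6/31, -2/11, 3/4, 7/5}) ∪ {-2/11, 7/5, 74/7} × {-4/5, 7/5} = ({-2/11, 7/5, 74/7} × {-4/5, 7/5}) ∪ ([3/4, 2⋅√7) × {7/5})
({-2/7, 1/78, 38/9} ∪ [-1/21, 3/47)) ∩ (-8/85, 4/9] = [-1/21, 3/47)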